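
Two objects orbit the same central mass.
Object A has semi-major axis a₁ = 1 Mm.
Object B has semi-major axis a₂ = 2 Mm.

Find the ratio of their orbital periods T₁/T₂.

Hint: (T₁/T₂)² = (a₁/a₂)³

Convert to SI: a₁ = 1 Mm = 1e+06 m; a₂ = 2 Mm = 2e+06 m.
From Kepler's third law, (T₁/T₂)² = (a₁/a₂)³, so T₁/T₂ = (a₁/a₂)^(3/2).
a₁/a₂ = 1e+06 / 2e+06 = 0.5.
T₁/T₂ = (0.5)^(3/2) ≈ 0.3536.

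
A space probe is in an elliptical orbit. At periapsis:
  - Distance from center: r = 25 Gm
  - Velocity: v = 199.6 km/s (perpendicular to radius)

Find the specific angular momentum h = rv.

Convert to SI: r = 25 Gm = 2.5e+10 m; v = 199.6 km/s = 199600 m/s.
With v perpendicular to r, h = r · v.
h = 2.5e+10 · 199600 m²/s ≈ 4.99e+15 m²/s.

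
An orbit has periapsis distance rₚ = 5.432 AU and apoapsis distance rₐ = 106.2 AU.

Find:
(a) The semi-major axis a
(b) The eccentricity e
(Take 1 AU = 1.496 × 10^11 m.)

Convert to SI: rₚ = 5.432 AU = 8.12627e+11 m; rₐ = 106.2 AU = 1.58875e+13 m.
(a) a = (rₚ + rₐ) / 2 = (8.12627e+11 + 1.58875e+13) / 2 ≈ 8.35e+12 m = 55.82 AU.
(b) e = (rₐ − rₚ) / (rₐ + rₚ) = (1.58875e+13 − 8.12627e+11) / (1.58875e+13 + 8.12627e+11) ≈ 0.9027.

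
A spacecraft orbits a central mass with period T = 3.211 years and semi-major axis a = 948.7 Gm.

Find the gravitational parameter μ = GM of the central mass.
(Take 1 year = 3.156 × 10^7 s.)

Convert to SI: T = 3.211 years = 1.01339e+08 s; a = 948.7 Gm = 9.487e+11 m.
GM = 4π² · a³ / T².
GM = 4π² · (9.487e+11)³ / (1.01339e+08)² m³/s² ≈ 3.282e+21 m³/s² = 3.282 × 10^21 m³/s².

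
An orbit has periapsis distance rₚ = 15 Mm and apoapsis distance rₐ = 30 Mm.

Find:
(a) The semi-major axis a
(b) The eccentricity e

Convert to SI: rₚ = 15 Mm = 1.5e+07 m; rₐ = 30 Mm = 3e+07 m.
(a) a = (rₚ + rₐ) / 2 = (1.5e+07 + 3e+07) / 2 ≈ 2.25e+07 m = 22.5 Mm.
(b) e = (rₐ − rₚ) / (rₐ + rₚ) = (3e+07 − 1.5e+07) / (3e+07 + 1.5e+07) ≈ 0.3333.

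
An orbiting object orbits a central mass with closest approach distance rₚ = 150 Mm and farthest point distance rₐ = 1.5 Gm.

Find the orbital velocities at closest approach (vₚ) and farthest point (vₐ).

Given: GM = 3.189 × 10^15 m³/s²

Convert to SI: rₚ = 150 Mm = 1.5e+08 m; rₐ = 1.5 Gm = 1.5e+09 m.
Use the vis-viva equation v² = GM(2/r − 1/a) with a = (rₚ + rₐ)/2 = (1.5e+08 + 1.5e+09)/2 = 8.25e+08 m.
vₚ = √(GM · (2/rₚ − 1/a)) = √(3.189e+15 · (2/1.5e+08 − 1/8.25e+08)) m/s ≈ 6217 m/s = 6.217 km/s.
vₐ = √(GM · (2/rₐ − 1/a)) = √(3.189e+15 · (2/1.5e+09 − 1/8.25e+08)) m/s ≈ 621.7 m/s = 621.7 m/s.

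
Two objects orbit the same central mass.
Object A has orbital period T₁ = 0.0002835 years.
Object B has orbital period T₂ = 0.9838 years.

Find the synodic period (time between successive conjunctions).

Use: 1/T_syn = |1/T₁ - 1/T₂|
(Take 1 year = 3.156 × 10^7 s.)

Convert to SI: T₁ = 0.0002835 years = 8947.26 s; T₂ = 0.9838 years = 3.10487e+07 s.
T_syn = |T₁ · T₂ / (T₁ − T₂)|.
T_syn = |8947.26 · 3.10487e+07 / (8947.26 − 3.10487e+07)| s ≈ 8950 s = 0.0002836 years.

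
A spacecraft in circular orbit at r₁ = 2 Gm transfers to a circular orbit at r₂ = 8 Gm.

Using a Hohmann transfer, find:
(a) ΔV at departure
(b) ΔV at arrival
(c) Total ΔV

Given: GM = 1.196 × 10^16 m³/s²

Convert to SI: r₁ = 2 Gm = 2e+09 m; r₂ = 8 Gm = 8e+09 m.
Transfer semi-major axis: a_t = (r₁ + r₂)/2 = (2e+09 + 8e+09)/2 = 5e+09 m.
Circular speeds: v₁ = √(GM/r₁) = 2445.4 m/s, v₂ = √(GM/r₂) = 1222.7 m/s.
Transfer speeds (vis-viva v² = GM(2/r − 1/a_t)): v₁ᵗ = 3093.22 m/s, v₂ᵗ = 773.305 m/s.
(a) ΔV₁ = |v₁ᵗ − v₁| ≈ 647.8 m/s = 647.8 m/s.
(b) ΔV₂ = |v₂ − v₂ᵗ| ≈ 449.4 m/s = 449.4 m/s.
(c) ΔV_total = ΔV₁ + ΔV₂ ≈ 1097 m/s = 1.097 km/s.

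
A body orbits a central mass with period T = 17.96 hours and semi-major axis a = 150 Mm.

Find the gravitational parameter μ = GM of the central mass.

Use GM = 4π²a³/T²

Convert to SI: T = 17.96 hours = 64656 s; a = 150 Mm = 1.5e+08 m.
GM = 4π² · a³ / T².
GM = 4π² · (1.5e+08)³ / (64656)² m³/s² ≈ 3.187e+16 m³/s² = 3.187 × 10^16 m³/s².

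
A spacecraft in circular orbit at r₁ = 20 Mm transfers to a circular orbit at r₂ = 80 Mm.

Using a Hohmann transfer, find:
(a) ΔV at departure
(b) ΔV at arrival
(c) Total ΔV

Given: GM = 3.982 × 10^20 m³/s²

Convert to SI: r₁ = 20 Mm = 2e+07 m; r₂ = 80 Mm = 8e+07 m.
Transfer semi-major axis: a_t = (r₁ + r₂)/2 = (2e+07 + 8e+07)/2 = 5e+07 m.
Circular speeds: v₁ = √(GM/r₁) = 4.46206e+06 m/s, v₂ = √(GM/r₂) = 2.23103e+06 m/s.
Transfer speeds (vis-viva v² = GM(2/r − 1/a_t)): v₁ᵗ = 5.64411e+06 m/s, v₂ᵗ = 1.41103e+06 m/s.
(a) ΔV₁ = |v₁ᵗ − v₁| ≈ 1.182e+06 m/s = 1182 km/s.
(b) ΔV₂ = |v₂ − v₂ᵗ| ≈ 8.2e+05 m/s = 820 km/s.
(c) ΔV_total = ΔV₁ + ΔV₂ ≈ 2.002e+06 m/s = 2002 km/s.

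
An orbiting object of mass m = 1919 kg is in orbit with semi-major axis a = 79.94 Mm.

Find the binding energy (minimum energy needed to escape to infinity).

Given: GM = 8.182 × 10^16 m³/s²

Convert to SI: a = 79.94 Mm = 7.994e+07 m.
Total orbital energy is E = −GMm/(2a); binding energy is E_bind = −E = GMm/(2a).
E_bind = 8.182e+16 · 1919 / (2 · 7.994e+07) J ≈ 9.821e+11 J = 982.1 GJ.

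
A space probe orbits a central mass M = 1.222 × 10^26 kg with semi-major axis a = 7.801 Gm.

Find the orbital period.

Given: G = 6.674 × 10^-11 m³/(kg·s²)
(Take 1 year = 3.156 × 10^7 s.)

Convert to SI: a = 7.801 Gm = 7.801e+09 m.
GM = G · M = 6.674e-11 · 1.222e+26 = 8.15563e+15 m³/s².
Kepler's third law: T = 2π √(a³ / GM).
Substituting a = 7.801e+09 m and GM = 8.15563e+15 m³/s²:
T = 2π √((7.801e+09)³ / 8.15563e+15) s
T ≈ 4.794e+07 s = 1.519 years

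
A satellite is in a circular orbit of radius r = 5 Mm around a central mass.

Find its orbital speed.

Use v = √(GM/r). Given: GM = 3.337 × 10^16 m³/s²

Convert to SI: r = 5 Mm = 5e+06 m.
For a circular orbit, gravity supplies the centripetal force, so v = √(GM / r).
v = √(3.337e+16 / 5e+06) m/s ≈ 8.169e+04 m/s = 81.69 km/s.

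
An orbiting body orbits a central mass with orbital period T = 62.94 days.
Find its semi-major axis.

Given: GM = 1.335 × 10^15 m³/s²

Convert to SI: T = 62.94 days = 5.43802e+06 s.
Invert Kepler's third law: a = (GM · T² / (4π²))^(1/3).
Substituting T = 5.43802e+06 s and GM = 1.335e+15 m³/s²:
a = (1.335e+15 · (5.43802e+06)² / (4π²))^(1/3) m
a ≈ 1e+09 m = 1 Gm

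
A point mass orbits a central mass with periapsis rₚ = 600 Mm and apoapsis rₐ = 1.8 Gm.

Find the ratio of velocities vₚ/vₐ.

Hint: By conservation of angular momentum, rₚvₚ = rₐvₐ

Convert to SI: rₚ = 600 Mm = 6e+08 m; rₐ = 1.8 Gm = 1.8e+09 m.
Conservation of angular momentum gives rₚvₚ = rₐvₐ, so vₚ/vₐ = rₐ/rₚ.
vₚ/vₐ = 1.8e+09 / 6e+08 ≈ 3.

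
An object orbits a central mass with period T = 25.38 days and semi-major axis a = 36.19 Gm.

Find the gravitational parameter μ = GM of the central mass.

Convert to SI: T = 25.38 days = 2.19283e+06 s; a = 36.19 Gm = 3.619e+10 m.
GM = 4π² · a³ / T².
GM = 4π² · (3.619e+10)³ / (2.19283e+06)² m³/s² ≈ 3.891e+20 m³/s² = 3.891 × 10^20 m³/s².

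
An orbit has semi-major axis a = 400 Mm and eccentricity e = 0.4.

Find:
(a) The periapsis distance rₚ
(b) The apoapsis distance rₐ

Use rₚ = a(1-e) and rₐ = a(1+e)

Convert to SI: a = 400 Mm = 4e+08 m.
(a) rₚ = a(1 − e) = 4e+08 · (1 − 0.4) = 4e+08 · 0.6 ≈ 2.4e+08 m = 240 Mm.
(b) rₐ = a(1 + e) = 4e+08 · (1 + 0.4) = 4e+08 · 1.4 ≈ 5.6e+08 m = 560 Mm.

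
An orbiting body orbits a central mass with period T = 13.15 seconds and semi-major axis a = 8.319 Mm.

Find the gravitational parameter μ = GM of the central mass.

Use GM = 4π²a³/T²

Convert to SI: a = 8.319 Mm = 8.319e+06 m.
GM = 4π² · a³ / T².
GM = 4π² · (8.319e+06)³ / (13.15)² m³/s² ≈ 1.314e+20 m³/s² = 1.314 × 10^20 m³/s².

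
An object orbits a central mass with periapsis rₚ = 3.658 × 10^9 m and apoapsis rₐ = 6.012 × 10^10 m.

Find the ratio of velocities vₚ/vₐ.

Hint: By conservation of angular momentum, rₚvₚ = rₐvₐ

Conservation of angular momentum gives rₚvₚ = rₐvₐ, so vₚ/vₐ = rₐ/rₚ.
vₚ/vₐ = 6.012e+10 / 3.658e+09 ≈ 16.44.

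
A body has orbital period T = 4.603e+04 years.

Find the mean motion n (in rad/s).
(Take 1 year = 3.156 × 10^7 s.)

Convert to SI: T = 4.603e+04 years = 1.45271e+12 s.
n = 2π / T.
n = 2π / 1.45271e+12 s ≈ 4.325e-12 rad/s.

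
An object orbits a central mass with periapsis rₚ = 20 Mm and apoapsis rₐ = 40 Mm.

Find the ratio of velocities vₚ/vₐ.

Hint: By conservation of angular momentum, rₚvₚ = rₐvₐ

Convert to SI: rₚ = 20 Mm = 2e+07 m; rₐ = 40 Mm = 4e+07 m.
Conservation of angular momentum gives rₚvₚ = rₐvₐ, so vₚ/vₐ = rₐ/rₚ.
vₚ/vₐ = 4e+07 / 2e+07 ≈ 2.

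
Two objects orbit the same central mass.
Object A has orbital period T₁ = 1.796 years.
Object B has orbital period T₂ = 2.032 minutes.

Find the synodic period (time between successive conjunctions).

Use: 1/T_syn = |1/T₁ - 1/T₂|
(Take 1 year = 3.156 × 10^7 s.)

Convert to SI: T₁ = 1.796 years = 5.66818e+07 s; T₂ = 2.032 minutes = 121.92 s.
T_syn = |T₁ · T₂ / (T₁ − T₂)|.
T_syn = |5.66818e+07 · 121.92 / (5.66818e+07 − 121.92)| s ≈ 121.9 s = 2.032 minutes.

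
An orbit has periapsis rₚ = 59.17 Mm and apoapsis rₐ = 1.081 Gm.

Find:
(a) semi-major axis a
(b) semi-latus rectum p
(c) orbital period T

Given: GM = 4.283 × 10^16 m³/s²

Convert to SI: rₚ = 59.17 Mm = 5.917e+07 m; rₐ = 1.081 Gm = 1.081e+09 m.
(a) a = (rₚ + rₐ)/2 = (5.917e+07 + 1.081e+09)/2 ≈ 5.701e+08 m
(b) From a = (rₚ + rₐ)/2 = 5.70085e+08 m and e = (rₐ − rₚ)/(rₐ + rₚ) = 0.896208, p = a(1 − e²) = 5.70085e+08 · (1 − (0.896208)²) ≈ 1.122e+08 m
(c) With a = (rₚ + rₐ)/2 = 5.70085e+08 m, T = 2π √(a³/GM) = 2π √((5.70085e+08)³/4.283e+16) s ≈ 4.133e+05 s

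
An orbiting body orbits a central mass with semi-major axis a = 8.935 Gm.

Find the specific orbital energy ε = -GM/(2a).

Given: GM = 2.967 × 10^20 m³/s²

Convert to SI: a = 8.935 Gm = 8.935e+09 m.
ε = −GM / (2a).
ε = −2.967e+20 / (2 · 8.935e+09) J/kg ≈ -1.66e+10 J/kg = -16.6 GJ/kg.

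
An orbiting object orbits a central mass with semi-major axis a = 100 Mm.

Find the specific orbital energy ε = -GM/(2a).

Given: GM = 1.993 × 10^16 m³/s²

Convert to SI: a = 100 Mm = 1e+08 m.
ε = −GM / (2a).
ε = −1.993e+16 / (2 · 1e+08) J/kg ≈ -9.965e+07 J/kg = -99.65 MJ/kg.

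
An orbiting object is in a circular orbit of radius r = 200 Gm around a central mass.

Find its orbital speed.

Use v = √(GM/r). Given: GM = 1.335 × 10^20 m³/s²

Convert to SI: r = 200 Gm = 2e+11 m.
For a circular orbit, gravity supplies the centripetal force, so v = √(GM / r).
v = √(1.335e+20 / 2e+11) m/s ≈ 2.584e+04 m/s = 25.84 km/s.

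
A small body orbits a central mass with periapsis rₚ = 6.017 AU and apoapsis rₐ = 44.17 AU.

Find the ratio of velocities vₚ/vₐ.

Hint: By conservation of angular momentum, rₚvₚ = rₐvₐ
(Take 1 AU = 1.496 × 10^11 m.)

Convert to SI: rₚ = 6.017 AU = 9.00143e+11 m; rₐ = 44.17 AU = 6.60783e+12 m.
Conservation of angular momentum gives rₚvₚ = rₐvₐ, so vₚ/vₐ = rₐ/rₚ.
vₚ/vₐ = 6.60783e+12 / 9.00143e+11 ≈ 7.341.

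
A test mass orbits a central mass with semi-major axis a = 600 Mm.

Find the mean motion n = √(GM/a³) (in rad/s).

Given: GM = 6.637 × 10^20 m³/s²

Convert to SI: a = 600 Mm = 6e+08 m.
n = √(GM / a³).
n = √(6.637e+20 / (6e+08)³) rad/s ≈ 0.001753 rad/s.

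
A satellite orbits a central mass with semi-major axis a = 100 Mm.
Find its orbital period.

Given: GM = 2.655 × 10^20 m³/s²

Convert to SI: a = 100 Mm = 1e+08 m.
Kepler's third law: T = 2π √(a³ / GM).
Substituting a = 1e+08 m and GM = 2.655e+20 m³/s²:
T = 2π √((1e+08)³ / 2.655e+20) s
T ≈ 385.6 s = 6.427 minutes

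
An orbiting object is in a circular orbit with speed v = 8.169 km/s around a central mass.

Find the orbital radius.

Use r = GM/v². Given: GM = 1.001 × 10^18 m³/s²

Convert to SI: v = 8.169 km/s = 8169 m/s.
For a circular orbit, v² = GM / r, so r = GM / v².
r = 1.001e+18 / (8169)² m ≈ 1.5e+10 m = 15 Gm.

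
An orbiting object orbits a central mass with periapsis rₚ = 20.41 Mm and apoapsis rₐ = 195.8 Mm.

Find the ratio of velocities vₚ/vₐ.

Convert to SI: rₚ = 20.41 Mm = 2.041e+07 m; rₐ = 195.8 Mm = 1.958e+08 m.
Conservation of angular momentum gives rₚvₚ = rₐvₐ, so vₚ/vₐ = rₐ/rₚ.
vₚ/vₐ = 1.958e+08 / 2.041e+07 ≈ 9.593.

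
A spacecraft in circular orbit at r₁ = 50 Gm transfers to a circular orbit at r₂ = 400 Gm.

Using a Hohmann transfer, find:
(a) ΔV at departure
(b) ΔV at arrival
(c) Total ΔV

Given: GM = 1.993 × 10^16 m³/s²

Convert to SI: r₁ = 50 Gm = 5e+10 m; r₂ = 400 Gm = 4e+11 m.
Transfer semi-major axis: a_t = (r₁ + r₂)/2 = (5e+10 + 4e+11)/2 = 2.25e+11 m.
Circular speeds: v₁ = √(GM/r₁) = 631.348 m/s, v₂ = √(GM/r₂) = 223.215 m/s.
Transfer speeds (vis-viva v² = GM(2/r − 1/a_t)): v₁ᵗ = 841.797 m/s, v₂ᵗ = 105.225 m/s.
(a) ΔV₁ = |v₁ᵗ − v₁| ≈ 210.4 m/s = 210.4 m/s.
(b) ΔV₂ = |v₂ − v₂ᵗ| ≈ 118 m/s = 118 m/s.
(c) ΔV_total = ΔV₁ + ΔV₂ ≈ 328.4 m/s = 328.4 m/s.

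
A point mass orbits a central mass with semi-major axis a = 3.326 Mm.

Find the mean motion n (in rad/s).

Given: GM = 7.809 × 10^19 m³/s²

Convert to SI: a = 3.326 Mm = 3.326e+06 m.
n = √(GM / a³).
n = √(7.809e+19 / (3.326e+06)³) rad/s ≈ 1.457 rad/s.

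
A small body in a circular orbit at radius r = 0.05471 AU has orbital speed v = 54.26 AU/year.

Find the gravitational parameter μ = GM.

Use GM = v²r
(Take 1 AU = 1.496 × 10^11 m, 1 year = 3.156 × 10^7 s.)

Convert to SI: r = 0.05471 AU = 8.18462e+09 m; v = 54.26 AU/year = 257202 m/s.
For a circular orbit v² = GM/r, so GM = v² · r.
GM = (257202)² · 8.18462e+09 m³/s² ≈ 5.414e+20 m³/s² = 5.414 × 10^20 m³/s².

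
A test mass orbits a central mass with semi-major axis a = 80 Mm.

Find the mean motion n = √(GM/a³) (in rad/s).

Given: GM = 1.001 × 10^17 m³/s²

Convert to SI: a = 80 Mm = 8e+07 m.
n = √(GM / a³).
n = √(1.001e+17 / (8e+07)³) rad/s ≈ 0.0004422 rad/s.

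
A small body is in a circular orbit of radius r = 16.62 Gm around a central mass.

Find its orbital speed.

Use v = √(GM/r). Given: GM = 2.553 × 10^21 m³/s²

Convert to SI: r = 16.62 Gm = 1.662e+10 m.
For a circular orbit, gravity supplies the centripetal force, so v = √(GM / r).
v = √(2.553e+21 / 1.662e+10) m/s ≈ 3.919e+05 m/s = 391.9 km/s.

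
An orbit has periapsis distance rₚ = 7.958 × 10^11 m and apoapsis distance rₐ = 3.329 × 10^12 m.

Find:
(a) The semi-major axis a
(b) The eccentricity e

(a) a = (rₚ + rₐ) / 2 = (7.958e+11 + 3.329e+12) / 2 ≈ 2.062e+12 m = 2.062 × 10^12 m.
(b) e = (rₐ − rₚ) / (rₐ + rₚ) = (3.329e+12 − 7.958e+11) / (3.329e+12 + 7.958e+11) ≈ 0.6141.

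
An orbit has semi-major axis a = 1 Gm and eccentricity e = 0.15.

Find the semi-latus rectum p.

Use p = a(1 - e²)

Convert to SI: a = 1 Gm = 1e+09 m.
p = a (1 − e²).
p = 1e+09 · (1 − (0.15)²) = 1e+09 · 0.9775 ≈ 9.775e+08 m = 977.5 Mm.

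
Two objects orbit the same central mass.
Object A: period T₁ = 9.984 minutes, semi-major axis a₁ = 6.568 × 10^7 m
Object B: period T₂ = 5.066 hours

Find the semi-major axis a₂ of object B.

Convert to SI: T₁ = 9.984 minutes = 599.04 s; T₂ = 5.066 hours = 18237.6 s.
Kepler's third law: (T₁/T₂)² = (a₁/a₂)³ ⇒ a₂ = a₁ · (T₂/T₁)^(2/3).
T₂/T₁ = 18237.6 / 599.04 = 30.4447.
a₂ = 6.568e+07 · (30.4447)^(2/3) m ≈ 6.404e+08 m = 6.404 × 10^8 m.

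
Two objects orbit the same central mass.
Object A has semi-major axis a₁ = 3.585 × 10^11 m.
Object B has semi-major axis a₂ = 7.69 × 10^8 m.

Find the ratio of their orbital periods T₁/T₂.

From Kepler's third law, (T₁/T₂)² = (a₁/a₂)³, so T₁/T₂ = (a₁/a₂)^(3/2).
a₁/a₂ = 3.585e+11 / 7.69e+08 = 466.19.
T₁/T₂ = (466.19)^(3/2) ≈ 1.007e+04.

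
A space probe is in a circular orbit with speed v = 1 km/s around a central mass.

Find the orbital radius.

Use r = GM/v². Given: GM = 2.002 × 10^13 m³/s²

Convert to SI: v = 1 km/s = 1000 m/s.
For a circular orbit, v² = GM / r, so r = GM / v².
r = 2.002e+13 / (1000)² m ≈ 2.002e+07 m = 20.02 Mm.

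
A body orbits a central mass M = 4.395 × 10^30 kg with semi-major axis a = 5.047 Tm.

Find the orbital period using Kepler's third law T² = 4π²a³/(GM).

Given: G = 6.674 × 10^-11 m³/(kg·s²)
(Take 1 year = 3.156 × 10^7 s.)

Convert to SI: a = 5.047 Tm = 5.047e+12 m.
GM = G · M = 6.674e-11 · 4.395e+30 = 2.93322e+20 m³/s².
Kepler's third law: T = 2π √(a³ / GM).
Substituting a = 5.047e+12 m and GM = 2.93322e+20 m³/s²:
T = 2π √((5.047e+12)³ / 2.93322e+20) s
T ≈ 4.16e+09 s = 131.8 years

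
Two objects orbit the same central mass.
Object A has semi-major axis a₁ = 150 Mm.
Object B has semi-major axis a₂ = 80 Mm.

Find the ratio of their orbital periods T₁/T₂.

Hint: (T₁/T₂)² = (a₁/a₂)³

Convert to SI: a₁ = 150 Mm = 1.5e+08 m; a₂ = 80 Mm = 8e+07 m.
From Kepler's third law, (T₁/T₂)² = (a₁/a₂)³, so T₁/T₂ = (a₁/a₂)^(3/2).
a₁/a₂ = 1.5e+08 / 8e+07 = 1.875.
T₁/T₂ = (1.875)^(3/2) ≈ 2.567.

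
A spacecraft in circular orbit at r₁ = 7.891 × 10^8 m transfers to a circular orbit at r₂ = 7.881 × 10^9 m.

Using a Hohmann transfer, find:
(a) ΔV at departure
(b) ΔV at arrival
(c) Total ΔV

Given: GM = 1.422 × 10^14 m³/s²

Transfer semi-major axis: a_t = (r₁ + r₂)/2 = (7.891e+08 + 7.881e+09)/2 = 4.33505e+09 m.
Circular speeds: v₁ = √(GM/r₁) = 424.506 m/s, v₂ = √(GM/r₂) = 134.326 m/s.
Transfer speeds (vis-viva v² = GM(2/r − 1/a_t)): v₁ᵗ = 572.371 m/s, v₂ᵗ = 57.3097 m/s.
(a) ΔV₁ = |v₁ᵗ − v₁| ≈ 147.9 m/s = 147.9 m/s.
(b) ΔV₂ = |v₂ − v₂ᵗ| ≈ 77.02 m/s = 77.02 m/s.
(c) ΔV_total = ΔV₁ + ΔV₂ ≈ 224.9 m/s = 224.9 m/s.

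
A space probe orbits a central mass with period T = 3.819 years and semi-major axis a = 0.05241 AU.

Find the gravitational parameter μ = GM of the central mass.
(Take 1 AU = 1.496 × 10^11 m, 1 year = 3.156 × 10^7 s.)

Convert to SI: T = 3.819 years = 1.20528e+08 s; a = 0.05241 AU = 7.84054e+09 m.
GM = 4π² · a³ / T².
GM = 4π² · (7.84054e+09)³ / (1.20528e+08)² m³/s² ≈ 1.31e+15 m³/s² = 1.31 × 10^15 m³/s².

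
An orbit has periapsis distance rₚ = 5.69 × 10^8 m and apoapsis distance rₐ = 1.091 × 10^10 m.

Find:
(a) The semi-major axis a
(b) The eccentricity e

(a) a = (rₚ + rₐ) / 2 = (5.69e+08 + 1.091e+10) / 2 ≈ 5.74e+09 m = 5.739 × 10^9 m.
(b) e = (rₐ − rₚ) / (rₐ + rₚ) = (1.091e+10 − 5.69e+08) / (1.091e+10 + 5.69e+08) ≈ 0.9009.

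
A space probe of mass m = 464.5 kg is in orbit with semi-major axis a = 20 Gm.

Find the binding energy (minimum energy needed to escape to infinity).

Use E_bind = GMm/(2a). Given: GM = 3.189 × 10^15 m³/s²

Convert to SI: a = 20 Gm = 2e+10 m.
Total orbital energy is E = −GMm/(2a); binding energy is E_bind = −E = GMm/(2a).
E_bind = 3.189e+15 · 464.5 / (2 · 2e+10) J ≈ 3.703e+07 J = 37.03 MJ.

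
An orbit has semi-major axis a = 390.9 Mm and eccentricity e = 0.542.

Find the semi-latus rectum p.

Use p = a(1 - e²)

Convert to SI: a = 390.9 Mm = 3.909e+08 m.
p = a (1 − e²).
p = 3.909e+08 · (1 − (0.542)²) = 3.909e+08 · 0.706236 ≈ 2.761e+08 m = 276.1 Mm.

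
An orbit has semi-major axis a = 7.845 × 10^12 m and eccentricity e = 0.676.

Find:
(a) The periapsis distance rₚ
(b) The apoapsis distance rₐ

(a) rₚ = a(1 − e) = 7.845e+12 · (1 − 0.676) = 7.845e+12 · 0.324 ≈ 2.542e+12 m = 2.542 × 10^12 m.
(b) rₐ = a(1 + e) = 7.845e+12 · (1 + 0.676) = 7.845e+12 · 1.676 ≈ 1.315e+13 m = 1.315 × 10^13 m.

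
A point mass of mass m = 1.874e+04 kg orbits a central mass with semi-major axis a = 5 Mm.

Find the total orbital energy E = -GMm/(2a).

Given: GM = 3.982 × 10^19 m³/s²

Convert to SI: a = 5 Mm = 5e+06 m.
E = −GMm / (2a).
E = −3.982e+19 · 1.874e+04 / (2 · 5e+06) J ≈ -7.462e+16 J = -74.62 PJ.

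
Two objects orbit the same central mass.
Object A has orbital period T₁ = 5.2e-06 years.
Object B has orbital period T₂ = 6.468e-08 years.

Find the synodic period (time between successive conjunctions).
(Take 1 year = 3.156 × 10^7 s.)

Convert to SI: T₁ = 5.2e-06 years = 164.112 s; T₂ = 6.468e-08 years = 2.0413 s.
T_syn = |T₁ · T₂ / (T₁ − T₂)|.
T_syn = |164.112 · 2.0413 / (164.112 − 2.0413)| s ≈ 2.067 s = 6.549e-08 years.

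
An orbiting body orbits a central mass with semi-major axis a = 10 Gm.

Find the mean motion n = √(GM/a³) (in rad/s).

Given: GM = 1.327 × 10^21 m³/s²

Convert to SI: a = 10 Gm = 1e+10 m.
n = √(GM / a³).
n = √(1.327e+21 / (1e+10)³) rad/s ≈ 3.643e-05 rad/s.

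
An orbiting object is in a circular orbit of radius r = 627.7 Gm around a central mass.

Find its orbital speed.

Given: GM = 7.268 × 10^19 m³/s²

Convert to SI: r = 627.7 Gm = 6.277e+11 m.
For a circular orbit, gravity supplies the centripetal force, so v = √(GM / r).
v = √(7.268e+19 / 6.277e+11) m/s ≈ 1.076e+04 m/s = 10.76 km/s.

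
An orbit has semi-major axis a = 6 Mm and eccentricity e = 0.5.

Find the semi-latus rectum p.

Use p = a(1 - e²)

Convert to SI: a = 6 Mm = 6e+06 m.
p = a (1 − e²).
p = 6e+06 · (1 − (0.5)²) = 6e+06 · 0.75 ≈ 4.5e+06 m = 4.5 Mm.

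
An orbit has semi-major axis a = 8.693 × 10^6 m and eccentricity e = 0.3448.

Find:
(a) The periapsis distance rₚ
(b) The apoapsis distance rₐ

(a) rₚ = a(1 − e) = 8.693e+06 · (1 − 0.3448) = 8.693e+06 · 0.6552 ≈ 5.696e+06 m = 5.696 × 10^6 m.
(b) rₐ = a(1 + e) = 8.693e+06 · (1 + 0.3448) = 8.693e+06 · 1.3448 ≈ 1.169e+07 m = 1.169 × 10^7 m.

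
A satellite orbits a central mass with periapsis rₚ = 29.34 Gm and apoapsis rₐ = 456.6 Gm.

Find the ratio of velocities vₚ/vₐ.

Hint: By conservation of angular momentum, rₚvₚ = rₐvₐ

Convert to SI: rₚ = 29.34 Gm = 2.934e+10 m; rₐ = 456.6 Gm = 4.566e+11 m.
Conservation of angular momentum gives rₚvₚ = rₐvₐ, so vₚ/vₐ = rₐ/rₚ.
vₚ/vₐ = 4.566e+11 / 2.934e+10 ≈ 15.56.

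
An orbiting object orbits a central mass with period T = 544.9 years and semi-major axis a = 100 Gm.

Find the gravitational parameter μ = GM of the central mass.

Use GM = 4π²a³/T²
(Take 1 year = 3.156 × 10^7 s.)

Convert to SI: T = 544.9 years = 1.7197e+10 s; a = 100 Gm = 1e+11 m.
GM = 4π² · a³ / T².
GM = 4π² · (1e+11)³ / (1.7197e+10)² m³/s² ≈ 1.335e+14 m³/s² = 1.335 × 10^14 m³/s².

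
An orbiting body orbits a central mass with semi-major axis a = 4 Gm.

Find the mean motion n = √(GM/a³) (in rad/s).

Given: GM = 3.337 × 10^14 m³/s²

Convert to SI: a = 4 Gm = 4e+09 m.
n = √(GM / a³).
n = √(3.337e+14 / (4e+09)³) rad/s ≈ 7.221e-08 rad/s.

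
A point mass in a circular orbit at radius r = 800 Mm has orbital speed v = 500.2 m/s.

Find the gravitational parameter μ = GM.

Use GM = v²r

Convert to SI: r = 800 Mm = 8e+08 m.
For a circular orbit v² = GM/r, so GM = v² · r.
GM = (500.2)² · 8e+08 m³/s² ≈ 2.002e+14 m³/s² = 2.002 × 10^14 m³/s².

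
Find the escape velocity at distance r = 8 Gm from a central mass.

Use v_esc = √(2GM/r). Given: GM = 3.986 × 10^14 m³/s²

Convert to SI: r = 8 Gm = 8e+09 m.
Escape velocity comes from setting total energy to zero: ½v² − GM/r = 0 ⇒ v_esc = √(2GM / r).
v_esc = √(2 · 3.986e+14 / 8e+09) m/s ≈ 315.7 m/s = 315.7 m/s.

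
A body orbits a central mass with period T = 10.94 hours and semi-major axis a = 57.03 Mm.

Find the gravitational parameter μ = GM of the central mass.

Convert to SI: T = 10.94 hours = 39384 s; a = 57.03 Mm = 5.703e+07 m.
GM = 4π² · a³ / T².
GM = 4π² · (5.703e+07)³ / (39384)² m³/s² ≈ 4.721e+15 m³/s² = 4.721 × 10^15 m³/s².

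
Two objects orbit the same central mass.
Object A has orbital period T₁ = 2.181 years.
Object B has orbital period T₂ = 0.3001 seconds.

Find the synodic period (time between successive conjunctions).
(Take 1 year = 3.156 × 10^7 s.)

Convert to SI: T₁ = 2.181 years = 6.88324e+07 s.
T_syn = |T₁ · T₂ / (T₁ − T₂)|.
T_syn = |6.88324e+07 · 0.3001 / (6.88324e+07 − 0.3001)| s ≈ 0.3001 s = 0.3001 seconds.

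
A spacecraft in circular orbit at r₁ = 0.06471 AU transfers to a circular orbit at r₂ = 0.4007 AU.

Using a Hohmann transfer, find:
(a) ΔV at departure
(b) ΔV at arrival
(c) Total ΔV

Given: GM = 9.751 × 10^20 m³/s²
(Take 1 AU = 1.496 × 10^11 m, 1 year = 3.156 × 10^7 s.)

Convert to SI: r₁ = 0.06471 AU = 9.68062e+09 m; r₂ = 0.4007 AU = 5.99447e+10 m.
Transfer semi-major axis: a_t = (r₁ + r₂)/2 = (9.68062e+09 + 5.99447e+10)/2 = 3.48127e+10 m.
Circular speeds: v₁ = √(GM/r₁) = 317375 m/s, v₂ = √(GM/r₂) = 127541 m/s.
Transfer speeds (vis-viva v² = GM(2/r − 1/a_t)): v₁ᵗ = 416466 m/s, v₂ᵗ = 67256.1 m/s.
(a) ΔV₁ = |v₁ᵗ − v₁| ≈ 9.909e+04 m/s = 20.9 AU/year.
(b) ΔV₂ = |v₂ − v₂ᵗ| ≈ 6.028e+04 m/s = 12.72 AU/year.
(c) ΔV_total = ΔV₁ + ΔV₂ ≈ 1.594e+05 m/s = 33.62 AU/year.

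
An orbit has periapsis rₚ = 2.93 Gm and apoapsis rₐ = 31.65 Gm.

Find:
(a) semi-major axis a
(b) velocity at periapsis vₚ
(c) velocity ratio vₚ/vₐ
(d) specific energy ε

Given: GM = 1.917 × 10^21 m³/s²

Convert to SI: rₚ = 2.93 Gm = 2.93e+09 m; rₐ = 31.65 Gm = 3.165e+10 m.
(a) a = (rₚ + rₐ)/2 = (2.93e+09 + 3.165e+10)/2 ≈ 1.729e+10 m
(b) With a = (rₚ + rₐ)/2 = 1.729e+10 m, vₚ = √(GM (2/rₚ − 1/a)) = √(1.917e+21 · (2/2.93e+09 − 1/1.729e+10)) m/s ≈ 1.094e+06 m/s
(c) Conservation of angular momentum (rₚvₚ = rₐvₐ) gives vₚ/vₐ = rₐ/rₚ = 3.165e+10/2.93e+09 ≈ 10.8
(d) With a = (rₚ + rₐ)/2 = 1.729e+10 m, ε = −GM/(2a) = −1.917e+21/(2 · 1.729e+10) J/kg ≈ -5.544e+10 J/kg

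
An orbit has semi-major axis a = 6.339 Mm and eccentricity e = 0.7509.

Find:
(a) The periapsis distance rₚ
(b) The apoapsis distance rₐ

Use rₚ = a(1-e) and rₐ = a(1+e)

Convert to SI: a = 6.339 Mm = 6.339e+06 m.
(a) rₚ = a(1 − e) = 6.339e+06 · (1 − 0.7509) = 6.339e+06 · 0.2491 ≈ 1.579e+06 m = 1.579 Mm.
(b) rₐ = a(1 + e) = 6.339e+06 · (1 + 0.7509) = 6.339e+06 · 1.7509 ≈ 1.11e+07 m = 11.1 Mm.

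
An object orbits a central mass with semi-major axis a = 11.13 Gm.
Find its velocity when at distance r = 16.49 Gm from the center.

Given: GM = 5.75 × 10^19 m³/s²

Convert to SI: a = 11.13 Gm = 1.113e+10 m; r = 16.49 Gm = 1.649e+10 m.
Vis-viva: v = √(GM · (2/r − 1/a)).
2/r − 1/a = 2/1.649e+10 − 1/1.113e+10 = 3.14384e-11 m⁻¹.
v = √(5.75e+19 · 3.14384e-11) m/s ≈ 4.252e+04 m/s = 42.52 km/s.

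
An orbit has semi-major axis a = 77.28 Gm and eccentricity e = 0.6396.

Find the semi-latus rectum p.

Convert to SI: a = 77.28 Gm = 7.728e+10 m.
p = a (1 − e²).
p = 7.728e+10 · (1 − (0.6396)²) = 7.728e+10 · 0.590912 ≈ 4.567e+10 m = 45.67 Gm.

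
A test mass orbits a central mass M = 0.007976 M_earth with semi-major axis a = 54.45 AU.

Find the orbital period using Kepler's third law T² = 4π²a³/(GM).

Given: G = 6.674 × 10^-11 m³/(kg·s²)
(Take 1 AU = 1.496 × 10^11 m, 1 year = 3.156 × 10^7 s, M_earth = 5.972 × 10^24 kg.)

Convert to SI: a = 54.45 AU = 8.14572e+12 m; M = 0.007976 M_earth = 4.76327e+22 kg.
GM = G · M = 6.674e-11 · 4.76327e+22 = 3.179e+12 m³/s².
Kepler's third law: T = 2π √(a³ / GM).
Substituting a = 8.14572e+12 m and GM = 3.179e+12 m³/s²:
T = 2π √((8.14572e+12)³ / 3.179e+12) s
T ≈ 8.193e+13 s = 2.596e+06 years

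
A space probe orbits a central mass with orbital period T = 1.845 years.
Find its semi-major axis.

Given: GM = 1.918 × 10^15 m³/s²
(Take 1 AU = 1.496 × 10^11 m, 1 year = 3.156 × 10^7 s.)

Convert to SI: T = 1.845 years = 5.82282e+07 s.
Invert Kepler's third law: a = (GM · T² / (4π²))^(1/3).
Substituting T = 5.82282e+07 s and GM = 1.918e+15 m³/s²:
a = (1.918e+15 · (5.82282e+07)² / (4π²))^(1/3) m
a ≈ 5.482e+09 m = 0.03664 AU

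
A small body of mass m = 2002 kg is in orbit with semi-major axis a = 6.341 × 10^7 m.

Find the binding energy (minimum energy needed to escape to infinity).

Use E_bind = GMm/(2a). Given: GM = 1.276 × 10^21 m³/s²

Total orbital energy is E = −GMm/(2a); binding energy is E_bind = −E = GMm/(2a).
E_bind = 1.276e+21 · 2002 / (2 · 6.341e+07) J ≈ 2.014e+16 J = 20.14 PJ.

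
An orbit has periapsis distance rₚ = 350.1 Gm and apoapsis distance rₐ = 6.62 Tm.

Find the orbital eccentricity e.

Convert to SI: rₚ = 350.1 Gm = 3.501e+11 m; rₐ = 6.62 Tm = 6.62e+12 m.
e = (rₐ − rₚ) / (rₐ + rₚ).
e = (6.62e+12 − 3.501e+11) / (6.62e+12 + 3.501e+11) = 6.2699e+12 / 6.9701e+12 ≈ 0.8995.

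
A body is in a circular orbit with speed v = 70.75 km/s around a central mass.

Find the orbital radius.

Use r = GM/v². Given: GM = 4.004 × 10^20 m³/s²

Convert to SI: v = 70.75 km/s = 70750 m/s.
For a circular orbit, v² = GM / r, so r = GM / v².
r = 4.004e+20 / (70750)² m ≈ 7.999e+10 m = 79.99 Gm.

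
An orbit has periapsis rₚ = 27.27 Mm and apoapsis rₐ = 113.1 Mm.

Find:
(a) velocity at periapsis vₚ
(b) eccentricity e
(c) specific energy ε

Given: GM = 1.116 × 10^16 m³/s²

Convert to SI: rₚ = 27.27 Mm = 2.727e+07 m; rₐ = 113.1 Mm = 1.131e+08 m.
(a) With a = (rₚ + rₐ)/2 = 7.0185e+07 m, vₚ = √(GM (2/rₚ − 1/a)) = √(1.116e+16 · (2/2.727e+07 − 1/7.0185e+07)) m/s ≈ 2.568e+04 m/s
(b) e = (rₐ − rₚ)/(rₐ + rₚ) = (1.131e+08 − 2.727e+07)/(1.131e+08 + 2.727e+07) ≈ 0.6115
(c) With a = (rₚ + rₐ)/2 = 7.0185e+07 m, ε = −GM/(2a) = −1.116e+16/(2 · 7.0185e+07) J/kg ≈ -7.95e+07 J/kg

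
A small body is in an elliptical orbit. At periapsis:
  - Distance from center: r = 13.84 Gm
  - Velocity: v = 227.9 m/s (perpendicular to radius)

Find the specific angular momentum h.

Convert to SI: r = 13.84 Gm = 1.384e+10 m.
With v perpendicular to r, h = r · v.
h = 1.384e+10 · 227.9 m²/s ≈ 3.154e+12 m²/s.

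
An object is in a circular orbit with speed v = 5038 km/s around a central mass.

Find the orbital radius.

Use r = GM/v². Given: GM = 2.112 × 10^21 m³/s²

Convert to SI: v = 5038 km/s = 5.038e+06 m/s.
For a circular orbit, v² = GM / r, so r = GM / v².
r = 2.112e+21 / (5.038e+06)² m ≈ 8.321e+07 m = 83.21 Mm.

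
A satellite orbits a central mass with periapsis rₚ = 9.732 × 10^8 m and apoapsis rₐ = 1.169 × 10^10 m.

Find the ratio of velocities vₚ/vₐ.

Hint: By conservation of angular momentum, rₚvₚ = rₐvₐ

Conservation of angular momentum gives rₚvₚ = rₐvₐ, so vₚ/vₐ = rₐ/rₚ.
vₚ/vₐ = 1.169e+10 / 9.732e+08 ≈ 12.01.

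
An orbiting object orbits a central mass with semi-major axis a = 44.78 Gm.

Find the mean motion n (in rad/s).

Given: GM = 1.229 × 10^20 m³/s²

Convert to SI: a = 44.78 Gm = 4.478e+10 m.
n = √(GM / a³).
n = √(1.229e+20 / (4.478e+10)³) rad/s ≈ 1.17e-06 rad/s.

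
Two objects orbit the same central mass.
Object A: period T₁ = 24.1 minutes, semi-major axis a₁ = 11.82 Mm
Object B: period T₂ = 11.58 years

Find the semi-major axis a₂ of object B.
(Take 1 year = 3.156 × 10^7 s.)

Convert to SI: T₁ = 24.1 minutes = 1446 s; a₁ = 11.82 Mm = 1.182e+07 m; T₂ = 11.58 years = 3.65465e+08 s.
Kepler's third law: (T₁/T₂)² = (a₁/a₂)³ ⇒ a₂ = a₁ · (T₂/T₁)^(2/3).
T₂/T₁ = 3.65465e+08 / 1446 = 252742.
a₂ = 1.182e+07 · (252742)^(2/3) m ≈ 4.725e+10 m = 47.25 Gm.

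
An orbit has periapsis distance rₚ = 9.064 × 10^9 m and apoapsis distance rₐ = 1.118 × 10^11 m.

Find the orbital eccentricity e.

e = (rₐ − rₚ) / (rₐ + rₚ).
e = (1.118e+11 − 9.064e+09) / (1.118e+11 + 9.064e+09) = 1.02736e+11 / 1.20864e+11 ≈ 0.85.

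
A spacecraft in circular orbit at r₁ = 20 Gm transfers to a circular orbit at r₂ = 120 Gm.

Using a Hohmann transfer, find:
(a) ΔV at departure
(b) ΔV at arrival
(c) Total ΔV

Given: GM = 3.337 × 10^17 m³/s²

Convert to SI: r₁ = 20 Gm = 2e+10 m; r₂ = 120 Gm = 1.2e+11 m.
Transfer semi-major axis: a_t = (r₁ + r₂)/2 = (2e+10 + 1.2e+11)/2 = 7e+10 m.
Circular speeds: v₁ = √(GM/r₁) = 4084.73 m/s, v₂ = √(GM/r₂) = 1667.58 m/s.
Transfer speeds (vis-viva v² = GM(2/r − 1/a_t)): v₁ᵗ = 5348.16 m/s, v₂ᵗ = 891.361 m/s.
(a) ΔV₁ = |v₁ᵗ − v₁| ≈ 1263 m/s = 1.263 km/s.
(b) ΔV₂ = |v₂ − v₂ᵗ| ≈ 776.2 m/s = 776.2 m/s.
(c) ΔV_total = ΔV₁ + ΔV₂ ≈ 2040 m/s = 2.04 km/s.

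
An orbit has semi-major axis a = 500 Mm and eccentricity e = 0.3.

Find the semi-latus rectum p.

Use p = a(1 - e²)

Convert to SI: a = 500 Mm = 5e+08 m.
p = a (1 − e²).
p = 5e+08 · (1 − (0.3)²) = 5e+08 · 0.91 ≈ 4.55e+08 m = 455 Mm.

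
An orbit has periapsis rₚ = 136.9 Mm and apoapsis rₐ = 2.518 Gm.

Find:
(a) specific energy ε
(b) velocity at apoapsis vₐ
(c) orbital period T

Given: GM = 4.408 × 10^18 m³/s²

Convert to SI: rₚ = 136.9 Mm = 1.369e+08 m; rₐ = 2.518 Gm = 2.518e+09 m.
(a) With a = (rₚ + rₐ)/2 = 1.32745e+09 m, ε = −GM/(2a) = −4.408e+18/(2 · 1.32745e+09) J/kg ≈ -1.66e+09 J/kg
(b) With a = (rₚ + rₐ)/2 = 1.32745e+09 m, vₐ = √(GM (2/rₐ − 1/a)) = √(4.408e+18 · (2/2.518e+09 − 1/1.32745e+09)) m/s ≈ 1.344e+04 m/s
(c) With a = (rₚ + rₐ)/2 = 1.32745e+09 m, T = 2π √(a³/GM) = 2π √((1.32745e+09)³/4.408e+18) s ≈ 1.447e+05 s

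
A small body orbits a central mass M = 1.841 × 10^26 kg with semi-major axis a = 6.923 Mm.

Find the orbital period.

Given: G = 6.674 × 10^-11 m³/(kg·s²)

Convert to SI: a = 6.923 Mm = 6.923e+06 m.
GM = G · M = 6.674e-11 · 1.841e+26 = 1.22868e+16 m³/s².
Kepler's third law: T = 2π √(a³ / GM).
Substituting a = 6.923e+06 m and GM = 1.22868e+16 m³/s²:
T = 2π √((6.923e+06)³ / 1.22868e+16) s
T ≈ 1033 s = 17.21 minutes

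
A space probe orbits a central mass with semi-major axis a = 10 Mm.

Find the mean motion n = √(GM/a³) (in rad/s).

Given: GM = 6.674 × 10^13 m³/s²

Convert to SI: a = 10 Mm = 1e+07 m.
n = √(GM / a³).
n = √(6.674e+13 / (1e+07)³) rad/s ≈ 0.0002583 rad/s.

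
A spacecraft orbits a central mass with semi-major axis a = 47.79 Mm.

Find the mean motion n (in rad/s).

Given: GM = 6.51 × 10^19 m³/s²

Convert to SI: a = 47.79 Mm = 4.779e+07 m.
n = √(GM / a³).
n = √(6.51e+19 / (4.779e+07)³) rad/s ≈ 0.02442 rad/s.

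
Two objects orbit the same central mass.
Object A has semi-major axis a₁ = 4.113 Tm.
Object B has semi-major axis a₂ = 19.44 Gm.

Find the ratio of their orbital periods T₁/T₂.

Convert to SI: a₁ = 4.113 Tm = 4.113e+12 m; a₂ = 19.44 Gm = 1.944e+10 m.
From Kepler's third law, (T₁/T₂)² = (a₁/a₂)³, so T₁/T₂ = (a₁/a₂)^(3/2).
a₁/a₂ = 4.113e+12 / 1.944e+10 = 211.574.
T₁/T₂ = (211.574)^(3/2) ≈ 3077.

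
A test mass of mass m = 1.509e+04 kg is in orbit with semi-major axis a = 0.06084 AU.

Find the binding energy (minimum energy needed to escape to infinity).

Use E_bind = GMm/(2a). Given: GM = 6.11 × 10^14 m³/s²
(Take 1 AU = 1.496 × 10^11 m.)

Convert to SI: a = 0.06084 AU = 9.10166e+09 m.
Total orbital energy is E = −GMm/(2a); binding energy is E_bind = −E = GMm/(2a).
E_bind = 6.11e+14 · 1.509e+04 / (2 · 9.10166e+09) J ≈ 5.065e+08 J = 506.5 MJ.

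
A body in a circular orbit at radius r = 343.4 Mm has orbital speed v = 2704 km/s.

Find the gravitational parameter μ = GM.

Convert to SI: r = 343.4 Mm = 3.434e+08 m; v = 2704 km/s = 2.704e+06 m/s.
For a circular orbit v² = GM/r, so GM = v² · r.
GM = (2.704e+06)² · 3.434e+08 m³/s² ≈ 2.511e+21 m³/s² = 2.511 × 10^21 m³/s².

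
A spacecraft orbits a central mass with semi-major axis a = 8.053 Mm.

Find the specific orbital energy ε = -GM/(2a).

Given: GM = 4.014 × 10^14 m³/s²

Convert to SI: a = 8.053 Mm = 8.053e+06 m.
ε = −GM / (2a).
ε = −4.014e+14 / (2 · 8.053e+06) J/kg ≈ -2.492e+07 J/kg = -24.92 MJ/kg.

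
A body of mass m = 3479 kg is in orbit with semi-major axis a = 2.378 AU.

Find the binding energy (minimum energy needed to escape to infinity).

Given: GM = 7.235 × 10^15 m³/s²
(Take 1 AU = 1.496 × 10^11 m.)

Convert to SI: a = 2.378 AU = 3.55749e+11 m.
Total orbital energy is E = −GMm/(2a); binding energy is E_bind = −E = GMm/(2a).
E_bind = 7.235e+15 · 3479 / (2 · 3.55749e+11) J ≈ 3.538e+07 J = 35.38 MJ.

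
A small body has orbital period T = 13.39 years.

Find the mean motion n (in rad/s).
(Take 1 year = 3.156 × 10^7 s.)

Convert to SI: T = 13.39 years = 4.22588e+08 s.
n = 2π / T.
n = 2π / 4.22588e+08 s ≈ 1.487e-08 rad/s.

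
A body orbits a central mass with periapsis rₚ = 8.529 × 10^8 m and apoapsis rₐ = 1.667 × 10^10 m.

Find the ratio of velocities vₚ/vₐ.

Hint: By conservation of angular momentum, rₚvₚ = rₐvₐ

Conservation of angular momentum gives rₚvₚ = rₐvₐ, so vₚ/vₐ = rₐ/rₚ.
vₚ/vₐ = 1.667e+10 / 8.529e+08 ≈ 19.55.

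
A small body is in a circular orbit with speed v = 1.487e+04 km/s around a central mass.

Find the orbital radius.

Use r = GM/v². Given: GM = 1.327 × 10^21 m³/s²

Convert to SI: v = 1.487e+04 km/s = 1.487e+07 m/s.
For a circular orbit, v² = GM / r, so r = GM / v².
r = 1.327e+21 / (1.487e+07)² m ≈ 6.001e+06 m = 6.001 Mm.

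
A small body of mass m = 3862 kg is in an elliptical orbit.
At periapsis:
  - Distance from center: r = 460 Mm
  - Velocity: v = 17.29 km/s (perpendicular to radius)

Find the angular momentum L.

Convert to SI: r = 460 Mm = 4.6e+08 m; v = 17.29 km/s = 17290 m/s.
Since v is perpendicular to r, L = m · v · r.
L = 3862 · 17290 · 4.6e+08 kg·m²/s ≈ 3.072e+16 kg·m²/s.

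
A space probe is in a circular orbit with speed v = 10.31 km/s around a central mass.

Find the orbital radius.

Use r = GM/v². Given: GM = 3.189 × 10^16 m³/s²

Convert to SI: v = 10.31 km/s = 10310 m/s.
For a circular orbit, v² = GM / r, so r = GM / v².
r = 3.189e+16 / (10310)² m ≈ 3e+08 m = 300 Mm.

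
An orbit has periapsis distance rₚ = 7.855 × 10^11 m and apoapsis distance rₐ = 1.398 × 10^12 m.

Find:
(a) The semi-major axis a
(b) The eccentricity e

(a) a = (rₚ + rₐ) / 2 = (7.855e+11 + 1.398e+12) / 2 ≈ 1.092e+12 m = 1.092 × 10^12 m.
(b) e = (rₐ − rₚ) / (rₐ + rₚ) = (1.398e+12 − 7.855e+11) / (1.398e+12 + 7.855e+11) ≈ 0.2805.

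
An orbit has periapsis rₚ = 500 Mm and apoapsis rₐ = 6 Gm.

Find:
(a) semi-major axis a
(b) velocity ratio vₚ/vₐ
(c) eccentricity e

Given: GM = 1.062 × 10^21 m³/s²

Convert to SI: rₚ = 500 Mm = 5e+08 m; rₐ = 6 Gm = 6e+09 m.
(a) a = (rₚ + rₐ)/2 = (5e+08 + 6e+09)/2 ≈ 3.25e+09 m
(b) Conservation of angular momentum (rₚvₚ = rₐvₐ) gives vₚ/vₐ = rₐ/rₚ = 6e+09/5e+08 ≈ 12
(c) e = (rₐ − rₚ)/(rₐ + rₚ) = (6e+09 − 5e+08)/(6e+09 + 5e+08) ≈ 0.8462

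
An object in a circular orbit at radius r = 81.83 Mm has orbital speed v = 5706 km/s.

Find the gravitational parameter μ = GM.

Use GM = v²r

Convert to SI: r = 81.83 Mm = 8.183e+07 m; v = 5706 km/s = 5.706e+06 m/s.
For a circular orbit v² = GM/r, so GM = v² · r.
GM = (5.706e+06)² · 8.183e+07 m³/s² ≈ 2.664e+21 m³/s² = 2.664 × 10^21 m³/s².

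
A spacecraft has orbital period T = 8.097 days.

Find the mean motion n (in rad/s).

Convert to SI: T = 8.097 days = 699581 s.
n = 2π / T.
n = 2π / 699581 s ≈ 8.981e-06 rad/s.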